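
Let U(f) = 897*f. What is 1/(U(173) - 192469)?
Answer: -1/37288 ≈ -2.6818e-5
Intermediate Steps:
1/(U(173) - 192469) = 1/(897*173 - 192469) = 1/(155181 - 192469) = 1/(-37288) = -1/37288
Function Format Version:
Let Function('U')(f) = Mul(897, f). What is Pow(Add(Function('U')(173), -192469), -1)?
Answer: Rational(-1, 37288) ≈ -2.6818e-5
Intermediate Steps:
Pow(Add(Function('U')(173), -192469), -1) = Pow(Add(Mul(897, 173), -192469), -1) = Pow(Add(155181, -192469), -1) = Pow(-37288, -1) = Rational(-1, 37288)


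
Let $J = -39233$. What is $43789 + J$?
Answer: $4556$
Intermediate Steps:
$43789 + J = 43789 - 39233 = 4556$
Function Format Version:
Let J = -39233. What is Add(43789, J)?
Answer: 4556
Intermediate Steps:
Add(43789, J) = Add(43789, -39233) = 4556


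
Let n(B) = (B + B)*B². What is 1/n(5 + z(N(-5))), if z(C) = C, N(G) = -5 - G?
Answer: 1/250 ≈ 0.0040000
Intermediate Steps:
n(B) = 2*B³ (n(B) = (2*B)*B² = 2*B³)
1/n(5 + z(N(-5))) = 1/(2*(5 + (-5 - 1*(-5)))³) = 1/(2*(5 + (-5 + 5))³) = 1/(2*(5 + 0)³) = 1/(2*5³) = 1/(2*125) = 1/250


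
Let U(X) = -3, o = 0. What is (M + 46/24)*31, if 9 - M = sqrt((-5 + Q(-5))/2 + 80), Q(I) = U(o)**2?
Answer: 4061/12 - 31*sqrt(82) ≈ 57.700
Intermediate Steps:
Q(I) = 9 (Q(I) = (-3)**2 = 9)
M = 9 - sqrt(82) (M = 9 - sqrt((-5 + 9)/2 + 80) = 9 - sqrt((1/2)*4 + 80) = 9 - sqrt(2 + 80) = 9 - sqrt(82) ≈ -0.055385)
(M + 46/24)*31 = ((9 - sqrt(82)) + 46/24)*31 = ((9 - sqrt(82)) + 46*(1/24))*31 = ((9 - sqrt(82)) + 23/12)*31 = (131/12 - sqrt(82))*31 = 4061/12 - 31*sqrt(82)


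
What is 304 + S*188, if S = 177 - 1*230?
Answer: -9660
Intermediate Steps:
S = -53 (S = 177 - 230 = -53)
304 + S*188 = 304 - 53*188 = 304 - 9964 = -9660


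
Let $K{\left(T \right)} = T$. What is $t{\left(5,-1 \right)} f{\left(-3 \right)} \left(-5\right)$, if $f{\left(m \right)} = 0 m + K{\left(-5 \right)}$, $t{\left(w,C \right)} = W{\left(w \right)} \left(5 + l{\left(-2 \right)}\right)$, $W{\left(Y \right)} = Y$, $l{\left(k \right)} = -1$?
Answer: $500$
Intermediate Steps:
$t{\left(w,C \right)} = 4 w$ ($t{\left(w,C \right)} = w \left(5 - 1\right) = w 4 = 4 w$)
$f{\left(m \right)} = -5$ ($f{\left(m \right)} = 0 m - 5 = 0 - 5 = -5$)
$t{\left(5,-1 \right)} f{\left(-3 \right)} \left(-5\right) = 4 \cdot 5 \left(-5\right) \left(-5\right) = 20 \left(-5\right) \left(-5\right) = \left(-100\right) \left(-5\right) = 500$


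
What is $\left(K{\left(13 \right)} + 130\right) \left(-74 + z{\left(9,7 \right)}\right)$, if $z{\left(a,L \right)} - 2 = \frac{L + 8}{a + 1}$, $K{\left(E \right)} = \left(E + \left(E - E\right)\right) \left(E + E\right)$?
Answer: $-32994$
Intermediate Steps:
$K{\left(E \right)} = 2 E^{2}$ ($K{\left(E \right)} = \left(E + 0\right) 2 E = E 2 E = 2 E^{2}$)
$z{\left(a,L \right)} = 2 + \frac{8 + L}{1 + a}$ ($z{\left(a,L \right)} = 2 + \frac{L + 8}{a + 1} = 2 + \frac{8 + L}{1 + a}$)
$\left(K{\left(13 \right)} + 130\right) \left(-74 + z{\left(9,7 \right)}\right) = \left(2 \cdot 13^{2} + 130\right) \left(-74 + \frac{10 + 7 + 2 \cdot 9}{1 + 9}\right) = \left(2 \cdot 169 + 130\right) \left(-74 + \frac{10 + 7 + 18}{10}\right) = \left(338 + 130\right) \left(-74 + \frac{1}{10} \cdot 35\right) = 468 \left(-74 + \frac{7}{2}\right) = 468 \left(- \frac{141}{2}\right) = -32994$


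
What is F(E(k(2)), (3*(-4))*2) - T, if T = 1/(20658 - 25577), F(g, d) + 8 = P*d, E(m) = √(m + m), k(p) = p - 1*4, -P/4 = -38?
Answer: -17983863/4919 ≈ -3656.0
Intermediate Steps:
P = 152 (P = -4*(-38) = 152)
k(p) = -4 + p (k(p) = p - 4 = -4 + p)
E(m) = √2*√m (E(m) = √(2*m) = √2*√m)
F(g, d) = -8 + 152*d
T = -1/4919 (T = 1/(-4919) = -1/4919 ≈ -0.00020329)
F(E(k(2)), (3*(-4))*2) - T = (-8 + 152*((3*(-4))*2)) - 1*(-1/4919) = (-8 + 152*(-12*2)) + 1/4919 = (-8 + 152*(-24)) + 1/4919 = (-8 - 3648) + 1/4919 = -3656 + 1/4919 = -17983863/4919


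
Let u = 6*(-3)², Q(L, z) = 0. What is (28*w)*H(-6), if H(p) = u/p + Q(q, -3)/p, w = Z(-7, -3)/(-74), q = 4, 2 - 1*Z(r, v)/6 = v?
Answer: 3780/37 ≈ 102.16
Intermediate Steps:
Z(r, v) = 12 - 6*v
u = 54 (u = 6*9 = 54)
w = -15/37 (w = (12 - 6*(-3))/(-74) = (12 + 18)*(-1/74) = 30*(-1/74) = -15/37 ≈ -0.40541)
H(p) = 54/p (H(p) = 54/p + 0/p = 54/p + 0 = 54/p)
(28*w)*H(-6) = (28*(-15/37))*(54/(-6)) = -22680*(-1)/(37*6) = -420/37*(-9) = 3780/37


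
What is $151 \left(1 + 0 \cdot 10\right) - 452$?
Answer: $-301$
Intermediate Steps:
$151 \left(1 + 0 \cdot 10\right) - 452 = 151 \left(1 + 0\right) - 452 = 151 \cdot 1 - 452 = 151 - 452 = -301$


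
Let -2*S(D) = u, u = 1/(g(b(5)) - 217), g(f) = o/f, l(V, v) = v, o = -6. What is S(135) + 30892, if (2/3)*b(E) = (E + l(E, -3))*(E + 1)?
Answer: 40283171/1304 ≈ 30892.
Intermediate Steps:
b(E) = 3*(1 + E)*(-3 + E)/2 (b(E) = 3*((E - 3)*(E + 1))/2 = 3*((-3 + E)*(1 + E))/2 = 3*((1 + E)*(-3 + E))/2 = 3*(1 + E)*(-3 + E)/2)
g(f) = -6/f
u = -3/652 (u = 1/(-6/(-9/2 - 3*5 + (3/2)*5²) - 217) = 1/(-6/(-9/2 - 15 + (3/2)*25) - 217) = 1/(-6/(-9/2 - 15 + 75/2) - 217) = 1/(-6/18 - 217) = 1/(-6*1/18 - 217) = 1/(-⅓ - 217) = 1/(-652/3) = -3/652 ≈ -0.0046012)
S(D) = 3/1304 (S(D) = -½*(-3/652) = 3/1304)
S(135) + 30892 = 3/1304 + 30892 = 40283171/1304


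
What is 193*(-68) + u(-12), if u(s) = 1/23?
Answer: -301851/23 ≈ -13124.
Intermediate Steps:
u(s) = 1/23
193*(-68) + u(-12) = 193*(-68) + 1/23 = -13124 + 1/23 = -301851/23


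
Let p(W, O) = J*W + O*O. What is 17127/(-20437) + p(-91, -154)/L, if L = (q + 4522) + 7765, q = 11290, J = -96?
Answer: 259418245/481843149 ≈ 0.53839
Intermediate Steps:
p(W, O) = O² - 96*W (p(W, O) = -96*W + O*O = -96*W + O² = O² - 96*W)
L = 23577 (L = (11290 + 4522) + 7765 = 15812 + 7765 = 23577)
17127/(-20437) + p(-91, -154)/L = 17127/(-20437) + ((-154)² - 96*(-91))/23577 = 17127*(-1/20437) + (23716 + 8736)*(1/23577) = -17127/20437 + 32452*(1/23577) = -17127/20437 + 32452/23577 = 259418245/481843149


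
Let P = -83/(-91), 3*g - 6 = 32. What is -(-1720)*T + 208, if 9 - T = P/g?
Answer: 26910412/1729 ≈ 15564.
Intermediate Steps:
g = 38/3 (g = 2 + (1/3)*32 = 2 + 32/3 = 38/3 ≈ 12.667)
P = 83/91 (P = -83*(-1/91) = 83/91 ≈ 0.91209)
T = 30873/3458 (T = 9 - 83/(91*38/3) = 9 - 83*3/(91*38) = 9 - 1*249/3458 = 9 - 249/3458 = 30873/3458 ≈ 8.9280)
-(-1720)*T + 208 = -(-1720)*30873/3458 + 208 = -860*(-30873/1729) + 208 = 26550780/1729 + 208 = 26910412/1729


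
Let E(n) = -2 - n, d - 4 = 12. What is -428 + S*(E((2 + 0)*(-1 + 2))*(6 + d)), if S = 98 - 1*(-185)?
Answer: -25332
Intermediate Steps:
d = 16 (d = 4 + 12 = 16)
S = 283 (S = 98 + 185 = 283)
-428 + S*(E((2 + 0)*(-1 + 2))*(6 + d)) = -428 + 283*((-2 - (2 + 0)*(-1 + 2))*(6 + 16)) = -428 + 283*((-2 - 2)*22) = -428 + 283*(-4*22) = -428 + 283*(-88) = -428 - 24904 = -25332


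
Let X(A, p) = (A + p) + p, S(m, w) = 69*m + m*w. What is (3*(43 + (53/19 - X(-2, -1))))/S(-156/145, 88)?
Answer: -68585/77558 ≈ -0.88431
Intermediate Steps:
X(A, p) = A + 2*p
(3*(43 + (53/19 - X(-2, -1))))/S(-156/145, 88) = (3*(43 + (53/19 - (-2 + 2*(-1)))))/(((-156/145)*(69 + 88))) = (3*(43 + (53*(1/19) - (-2 - 2))))/((-156*1/145*157)) = (3*(43 + (53/19 - 1*(-4))))/((-156/145*157)) = (3*(43 + (53/19 + 4)))/(-24492/145) = (3*(43 + 129/19))*(-145/24492) = (3*(946/19))*(-145/24492) = (2838/19)*(-145/24492) = -68585/77558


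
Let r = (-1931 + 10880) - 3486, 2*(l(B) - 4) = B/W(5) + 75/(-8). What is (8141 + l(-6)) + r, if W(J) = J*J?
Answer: 5441277/400 ≈ 13603.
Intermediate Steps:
W(J) = J²
l(B) = -11/16 + B/50 (l(B) = 4 + (B/(5²) + 75/(-8))/2 = 4 + (B/25 + 75*(-⅛))/2 = 4 + (B*(1/25) - 75/8)/2 = 4 + (B/25 - 75/8)/2 = 4 + (-75/8 + B/25)/2 = 4 + (-75/16 + B/50) = -11/16 + B/50)
r = 5463 (r = 8949 - 3486 = 5463)
(8141 + l(-6)) + r = (8141 + (-11/16 + (1/50)*(-6))) + 5463 = (8141 + (-11/16 - 3/25)) + 5463 = (8141 - 323/400) + 5463 = 3256077/400 + 5463 = 5441277/400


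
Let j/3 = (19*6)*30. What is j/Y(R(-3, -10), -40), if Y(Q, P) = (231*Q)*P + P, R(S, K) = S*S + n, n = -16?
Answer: 513/3232 ≈ 0.15873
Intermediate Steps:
R(S, K) = -16 + S**2 (R(S, K) = S*S - 16 = S**2 - 16 = -16 + S**2)
Y(Q, P) = P + 231*P*Q (Y(Q, P) = 231*P*Q + P = P + 231*P*Q)
j = 10260 (j = 3*((19*6)*30) = 3*(114*30) = 3*3420 = 10260)
j/Y(R(-3, -10), -40) = 10260/((-40*(1 + 231*(-16 + (-3)**2)))) = 10260/((-40*(1 + 231*(-16 + 9)))) = 10260/((-40*(1 + 231*(-7)))) = 10260/((-40*(1 - 1617))) = 10260/((-40*(-1616))) = 10260/64640 = 10260*(1/64640) = 513/3232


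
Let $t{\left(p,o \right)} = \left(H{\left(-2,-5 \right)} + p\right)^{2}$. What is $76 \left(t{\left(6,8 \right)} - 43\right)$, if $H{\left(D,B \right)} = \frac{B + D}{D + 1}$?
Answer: $9576$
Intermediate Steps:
$H{\left(D,B \right)} = \frac{B + D}{1 + D}$
$t{\left(p,o \right)} = \left(7 + p\right)^{2}$ ($t{\left(p,o \right)} = \left(\frac{-5 - 2}{1 - 2} + p\right)^{2} = \left(\frac{1}{-1} \left(-7\right) + p\right)^{2} = \left(\left(-1\right) \left(-7\right) + p\right)^{2} = \left(7 + p\right)^{2}$)
$76 \left(t{\left(6,8 \right)} - 43\right) = 76 \left(\left(7 + 6\right)^{2} - 43\right) = 76 \left(13^{2} - 43\right) = 76 \left(169 - 43\right) = 76 \cdot 126 = 9576$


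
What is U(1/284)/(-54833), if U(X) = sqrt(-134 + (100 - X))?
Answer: -3*I*sqrt(76183)/7786286 ≈ -0.00010635*I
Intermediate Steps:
U(X) = sqrt(-34 - X)
U(1/284)/(-54833) = sqrt(-34 - 1/284)/(-54833) = sqrt(-34 - 1*1/284)*(-1/54833) = sqrt(-34 - 1/284)*(-1/54833) = sqrt(-9657/284)*(-1/54833) = (3*I*sqrt(76183)/142)*(-1/54833) = -3*I*sqrt(76183)/7786286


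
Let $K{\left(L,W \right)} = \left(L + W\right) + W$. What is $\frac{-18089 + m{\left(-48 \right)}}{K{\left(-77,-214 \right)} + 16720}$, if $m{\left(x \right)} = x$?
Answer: $- \frac{18137}{16215} \approx -1.1185$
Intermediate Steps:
$K{\left(L,W \right)} = L + 2 W$
$\frac{-18089 + m{\left(-48 \right)}}{K{\left(-77,-214 \right)} + 16720} = \frac{-18089 - 48}{\left(-77 + 2 \left(-214\right)\right) + 16720} = - \frac{18137}{\left(-77 - 428\right) + 16720} = - \frac{18137}{-505 + 16720} = - \frac{18137}{16215}$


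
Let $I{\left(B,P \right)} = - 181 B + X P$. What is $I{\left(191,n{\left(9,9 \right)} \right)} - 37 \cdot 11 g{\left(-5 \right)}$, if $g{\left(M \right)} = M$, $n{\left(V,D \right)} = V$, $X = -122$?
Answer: $-33634$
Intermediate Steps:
$I{\left(B,P \right)} = - 181 B - 122 P$
$I{\left(191,n{\left(9,9 \right)} \right)} - 37 \cdot 11 g{\left(-5 \right)} = \left(\left(-181\right) 191 - 1098\right) - 37 \cdot 11 \left(-5\right) = \left(-34571 - 1098\right) - 407 \left(-5\right) = -35669 - -2035 = -35669 + 2035 = -33634$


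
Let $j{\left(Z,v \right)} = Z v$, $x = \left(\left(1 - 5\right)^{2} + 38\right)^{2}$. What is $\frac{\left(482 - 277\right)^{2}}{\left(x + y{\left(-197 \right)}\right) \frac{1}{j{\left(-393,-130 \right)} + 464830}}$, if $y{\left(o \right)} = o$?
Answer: $\frac{21681538000}{2719} \approx 7.9741 \cdot 10^{6}$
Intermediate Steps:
$x = 2916$ ($x = \left(\left(-4\right)^{2} + 38\right)^{2} = \left(16 + 38\right)^{2} = 54^{2} = 2916$)
$\frac{\left(482 - 277\right)^{2}}{\left(x + y{\left(-197 \right)}\right) \frac{1}{j{\left(-393,-130 \right)} + 464830}} = \frac{\left(482 - 277\right)^{2}}{\left(2916 - 197\right) \frac{1}{\left(-393\right) \left(-130\right) + 464830}} = \frac{205^{2}}{2719 \frac{1}{51090 + 464830}} = \frac{42025}{2719 \cdot \frac{1}{515920}} = \frac{42025}{\frac{2719}{515920}} = 42025 \cdot \frac{515920}{2719} = \frac{21681538000}{2719}$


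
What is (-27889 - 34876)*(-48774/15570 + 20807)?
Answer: -677686709908/519 ≈ -1.3058e+9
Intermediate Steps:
(-27889 - 34876)*(-48774/15570 + 20807) = -62765*(-48774*1/15570 + 20807) = -62765*(-8129/2595 + 20807) = -62765*53986036/2595 = -677686709908/519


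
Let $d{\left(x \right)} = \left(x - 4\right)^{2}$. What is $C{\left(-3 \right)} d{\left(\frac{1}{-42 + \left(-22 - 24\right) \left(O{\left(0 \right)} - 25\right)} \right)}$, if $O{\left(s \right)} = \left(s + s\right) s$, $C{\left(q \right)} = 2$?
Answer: $\frac{19633761}{613832} \approx 31.986$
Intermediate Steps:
$O{\left(s \right)} = 2 s^{2}$ ($O{\left(s \right)} = 2 s s = 2 s^{2}$)
$d{\left(x \right)} = \left(-4 + x\right)^{2}$
$C{\left(-3 \right)} d{\left(\frac{1}{-42 + \left(-22 - 24\right) \left(O{\left(0 \right)} - 25\right)} \right)} = 2 \left(-4 + \frac{1}{-42 + \left(-22 - 24\right) \left(2 \cdot 0^{2} - 25\right)}\right)^{2} = 2 \left(-4 + \frac{1}{-42 - 46 \left(2 \cdot 0 - 25\right)}\right)^{2} = 2 \left(-4 + \frac{1}{-42 - 46 \left(0 - 25\right)}\right)^{2} = 2 \left(-4 + \frac{1}{-42 - -1150}\right)^{2} = 2 \left(-4 + \frac{1}{-42 + 1150}\right)^{2} = 2 \left(-4 + \frac{1}{1108}\right)^{2} = 2 \left(- \frac{4431}{1108}\right)^{2} = 2 \cdot \frac{19633761}{1227664} = \frac{19633761}{613832}$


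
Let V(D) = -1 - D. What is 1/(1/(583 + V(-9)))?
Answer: 591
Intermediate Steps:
1/(1/(583 + V(-9))) = 1/(1/(583 + (-1 - 1*(-9)))) = 1/(1/(583 + (-1 + 9))) = 1/(1/(583 + 8)) = 1/(1/591) = 591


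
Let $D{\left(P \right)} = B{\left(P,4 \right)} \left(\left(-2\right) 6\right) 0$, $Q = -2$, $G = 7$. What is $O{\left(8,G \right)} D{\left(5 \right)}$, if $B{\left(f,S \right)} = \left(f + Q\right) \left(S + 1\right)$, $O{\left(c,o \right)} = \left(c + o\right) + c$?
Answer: $0$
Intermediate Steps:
$O{\left(c,o \right)} = o + 2 c$
$B{\left(f,S \right)} = \left(1 + S\right) \left(-2 + f\right)$ ($B{\left(f,S \right)} = \left(f - 2\right) \left(S + 1\right) = \left(-2 + f\right) \left(1 + S\right) = \left(1 + S\right) \left(-2 + f\right)$)
$D{\left(P \right)} = 0$ ($D{\left(P \right)} = \left(-2 + P - 8 + 4 P\right) \left(\left(-2\right) 6\right) 0 = \left(-2 + P - 8 + 4 P\right) \left(-12\right) 0 = \left(-10 + 5 P\right) \left(-12\right) 0 = \left(120 - 60 P\right) 0 = 0$)
$O{\left(8,G \right)} D{\left(5 \right)} = \left(7 + 2 \cdot 8\right) 0 = \left(7 + 16\right) 0 = 23 \cdot 0 = 0$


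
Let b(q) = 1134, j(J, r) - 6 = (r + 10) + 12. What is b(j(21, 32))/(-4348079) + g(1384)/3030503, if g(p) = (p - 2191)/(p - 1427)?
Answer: -144264487533/566605257510691 ≈ -0.00025461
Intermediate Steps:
j(J, r) = 28 + r (j(J, r) = 6 + ((r + 10) + 12) = 6 + ((10 + r) + 12) = 6 + (22 + r) = 28 + r)
g(p) = (-2191 + p)/(-1427 + p)
b(j(21, 32))/(-4348079) + g(1384)/3030503 = 1134/(-4348079) + ((-2191 + 1384)/(-1427 + 1384))/3030503 = 1134*(-1/4348079) + (-807/(-43))*(1/3030503) = -1134/4348079 - 1/43*(-807)*(1/3030503) = -1134/4348079 + (807/43)*(1/3030503) = -1134/4348079 + 807/130311629 = -144264487533/566605257510691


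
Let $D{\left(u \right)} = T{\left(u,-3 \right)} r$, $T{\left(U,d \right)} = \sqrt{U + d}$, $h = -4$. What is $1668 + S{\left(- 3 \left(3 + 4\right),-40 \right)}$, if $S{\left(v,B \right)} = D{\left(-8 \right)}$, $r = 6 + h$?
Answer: $1668 + 2 i \sqrt{11} \approx 1668.0 + 6.6332 i$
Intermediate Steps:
$r = 2$ ($r = 6 - 4 = 2$)
$D{\left(u \right)} = 2 \sqrt{-3 + u}$ ($D{\left(u \right)} = \sqrt{u - 3} \cdot 2 = \sqrt{-3 + u} 2 = 2 \sqrt{-3 + u}$)
$S{\left(v,B \right)} = 2 i \sqrt{11}$ ($S{\left(v,B \right)} = 2 \sqrt{-3 - 8} = 2 \sqrt{-11} = 2 i \sqrt{11}$)
$1668 + S{\left(- 3 \left(3 + 4\right),-40 \right)} = 1668 + 2 i \sqrt{11}$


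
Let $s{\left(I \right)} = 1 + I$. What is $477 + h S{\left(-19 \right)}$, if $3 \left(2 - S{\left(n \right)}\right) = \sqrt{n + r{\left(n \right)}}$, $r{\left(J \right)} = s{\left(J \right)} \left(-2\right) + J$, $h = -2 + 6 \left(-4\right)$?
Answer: $425 + \frac{26 i \sqrt{2}}{3} \approx 425.0 + 12.257 i$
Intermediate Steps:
$h = -26$ ($h = -2 - 24 = -26$)
$r{\left(J \right)} = -2 - J$ ($r{\left(J \right)} = \left(1 + J\right) \left(-2\right) + J = \left(-2 - 2 J\right) + J = -2 - J$)
$S{\left(n \right)} = 2 - \frac{i \sqrt{2}}{3}$ ($S{\left(n \right)} = 2 - \frac{\sqrt{n - \left(2 + n\right)}}{3} = 2 - \frac{\sqrt{-2}}{3} = 2 - \frac{i \sqrt{2}}{3}$)
$477 + h S{\left(-19 \right)} = 477 - 26 \left(2 - \frac{i \sqrt{2}}{3}\right) = 477 - \left(52 - \frac{26 i \sqrt{2}}{3}\right) = 425 + \frac{26 i \sqrt{2}}{3}$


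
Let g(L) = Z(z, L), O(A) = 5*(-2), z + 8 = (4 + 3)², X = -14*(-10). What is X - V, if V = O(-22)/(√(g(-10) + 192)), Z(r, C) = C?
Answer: 140 + 5*√182/91 ≈ 140.74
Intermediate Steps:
X = 140
z = 41 (z = -8 + (4 + 3)² = -8 + 7² = -8 + 49 = 41)
O(A) = -10
g(L) = L
V = -5*√182/91 (V = -10/√(-10 + 192) = -10*√182/182 = -5*√182/91 ≈ -0.74125)
X - V = 140 - (-5)*√182/91 = 140 + 5*√182/91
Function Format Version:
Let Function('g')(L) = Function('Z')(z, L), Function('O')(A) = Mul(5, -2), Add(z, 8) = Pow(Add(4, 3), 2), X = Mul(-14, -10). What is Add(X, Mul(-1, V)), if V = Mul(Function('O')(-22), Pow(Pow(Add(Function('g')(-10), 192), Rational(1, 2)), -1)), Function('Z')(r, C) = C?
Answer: Add(140, Mul(Rational(5, 91), Pow(182, Rational(1, 2)))) ≈ 140.74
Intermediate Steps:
X = 140
z = 41 (z = Add(-8, Pow(Add(4, 3), 2)) = Add(-8, Pow(7, 2)) = Add(-8, 49) = 41)
Function('O')(A) = -10
Function('g')(L) = L
V = Mul(Rational(-5, 91), Pow(182, Rational(1, 2))) (V = Mul(-10, Pow(Pow(Add(-10, 192), Rational(1, 2)), -1)) = Mul(-10, Pow(Pow(182, Rational(1, 2)), -1)) = Mul(-10, Mul(Rational(1, 182), Pow(182, Rational(1, 2)))) = Mul(Rational(-5, 91), Pow(182, Rational(1, 2))) ≈ -0.74125)
Add(X, Mul(-1, V)) = Add(140, Mul(-1, Mul(Rational(-5, 91), Pow(182, Rational(1, 2))))) = Add(140, Mul(Rational(5, 91), Pow(182, Rational(1, 2))))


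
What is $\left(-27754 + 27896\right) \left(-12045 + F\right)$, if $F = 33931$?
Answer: $3107812$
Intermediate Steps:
$\left(-27754 + 27896\right) \left(-12045 + F\right) = \left(-27754 + 27896\right) \left(-12045 + 33931\right) = 142 \cdot 21886 = 3107812$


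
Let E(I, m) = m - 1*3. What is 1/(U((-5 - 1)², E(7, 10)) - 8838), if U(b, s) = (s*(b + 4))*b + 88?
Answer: 1/1330 ≈ 0.00075188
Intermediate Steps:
E(I, m) = -3 + m (E(I, m) = m - 3 = -3 + m)
U(b, s) = 88 + b*s*(4 + b) (U(b, s) = (s*(4 + b))*b + 88 = b*s*(4 + b) + 88 = 88 + b*s*(4 + b))
1/(U((-5 - 1)², E(7, 10)) - 8838) = 1/((88 + (-3 + 10)*((-5 - 1)²)² + 4*(-5 - 1)²*(-3 + 10)) - 8838) = 1/((88 + 7*((-6)²)² + 4*(-6)²*7) - 8838) = 1/((88 + 7*36² + 4*36*7) - 8838) = 1/((88 + 7*1296 + 1008) - 8838) = 1/((88 + 9072 + 1008) - 8838) = 1/(10168 - 8838) = 1/1330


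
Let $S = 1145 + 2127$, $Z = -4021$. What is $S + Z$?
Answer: $-749$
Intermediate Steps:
$S = 3272$
$S + Z = 3272 - 4021 = -749$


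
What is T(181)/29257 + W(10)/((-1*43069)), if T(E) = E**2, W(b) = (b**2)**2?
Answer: 1118413509/1260069733 ≈ 0.88758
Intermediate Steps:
W(b) = b**4
T(181)/29257 + W(10)/((-1*43069)) = 181**2/29257 + 10**4/((-1*43069)) = 32761*(1/29257) + 10000/(-43069) = 32761/29257 + 10000*(-1/43069) = 32761/29257 - 10000/43069 = 1118413509/1260069733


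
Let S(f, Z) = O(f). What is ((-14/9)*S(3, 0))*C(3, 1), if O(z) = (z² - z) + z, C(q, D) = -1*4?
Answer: 56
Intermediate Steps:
C(q, D) = -4
O(z) = z²
S(f, Z) = f²
((-14/9)*S(3, 0))*C(3, 1) = (-14/9*3²)*(-4) = (-14*⅑*9)*(-4) = -14/9*9*(-4) = -14*(-4) = 56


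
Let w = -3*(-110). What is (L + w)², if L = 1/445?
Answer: 21565216201/198025 ≈ 1.0890e+5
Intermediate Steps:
L = 1/445 ≈ 0.0022472
w = 330
(L + w)² = (1/445 + 330)² = (146851/445)² = 21565216201/198025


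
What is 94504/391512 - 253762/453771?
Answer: -2352820565/7402366323 ≈ -0.31785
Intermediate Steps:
94504/391512 - 253762/453771 = 94504*(1/391512) - 253762*1/453771 = 11813/48939 - 253762/453771 = -2352820565/7402366323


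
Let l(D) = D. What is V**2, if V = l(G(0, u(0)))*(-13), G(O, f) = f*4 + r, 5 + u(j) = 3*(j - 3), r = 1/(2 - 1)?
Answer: 511225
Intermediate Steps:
r = 1 (r = 1/1 = 1)
u(j) = -14 + 3*j (u(j) = -5 + 3*(j - 3) = -5 + 3*(-3 + j) = -5 + (-9 + 3*j) = -14 + 3*j)
G(O, f) = 1 + 4*f (G(O, f) = f*4 + 1 = 4*f + 1 = 1 + 4*f)
V = 715 (V = (1 + 4*(-14 + 3*0))*(-13) = (1 + 4*(-14 + 0))*(-13) = (1 + 4*(-14))*(-13) = (1 - 56)*(-13) = -55*(-13) = 715)
V**2 = 715**2 = 511225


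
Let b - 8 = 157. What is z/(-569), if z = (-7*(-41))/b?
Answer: -287/93885 ≈ -0.0030569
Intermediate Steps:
b = 165 (b = 8 + 157 = 165)
z = 287/165 (z = -7*(-41)/165 = 287*(1/165) = 287/165 ≈ 1.7394)
z/(-569) = (287/165)/(-569) = (287/165)*(-1/569) = -287/93885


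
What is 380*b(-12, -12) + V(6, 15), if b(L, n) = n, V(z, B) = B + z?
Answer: -4539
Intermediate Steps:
380*b(-12, -12) + V(6, 15) = 380*(-12) + (15 + 6) = -4560 + 21 = -4539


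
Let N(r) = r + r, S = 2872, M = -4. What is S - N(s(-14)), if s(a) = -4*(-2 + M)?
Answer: 2824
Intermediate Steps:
s(a) = 24 (s(a) = -4*(-2 - 4) = -4*(-6) = 24)
N(r) = 2*r
S - N(s(-14)) = 2872 - 2*24 = 2872 - 1*48 = 2872 - 48 = 2824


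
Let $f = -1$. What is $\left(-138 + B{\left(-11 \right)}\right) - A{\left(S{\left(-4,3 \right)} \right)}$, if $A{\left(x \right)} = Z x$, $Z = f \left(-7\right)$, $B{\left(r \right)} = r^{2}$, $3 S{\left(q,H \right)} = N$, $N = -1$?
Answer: $- \frac{44}{3} \approx -14.667$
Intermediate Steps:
$S{\left(q,H \right)} = - \frac{1}{3}$ ($S{\left(q,H \right)} = \frac{1}{3} \left(-1\right) = - \frac{1}{3}$)
$Z = 7$ ($Z = \left(-1\right) \left(-7\right) = 7$)
$A{\left(x \right)} = 7 x$
$\left(-138 + B{\left(-11 \right)}\right) - A{\left(S{\left(-4,3 \right)} \right)} = \left(-138 + \left(-11\right)^{2}\right) - 7 \left(- \frac{1}{3}\right) = \left(-138 + 121\right) - - \frac{7}{3} = -17 + \frac{7}{3} = - \frac{44}{3}$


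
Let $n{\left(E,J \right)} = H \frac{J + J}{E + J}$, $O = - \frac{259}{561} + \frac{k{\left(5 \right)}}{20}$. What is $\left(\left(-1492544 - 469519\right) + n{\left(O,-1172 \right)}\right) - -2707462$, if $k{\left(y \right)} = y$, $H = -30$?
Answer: $\frac{1960571783677}{2630443} \approx 7.4534 \cdot 10^{5}$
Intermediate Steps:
$O = - \frac{475}{2244}$ ($O = - \frac{259}{561} + \frac{5}{20} = \left(-259\right) \frac{1}{561} + 5 \cdot \frac{1}{20} = - \frac{259}{561} + \frac{1}{4} = - \frac{475}{2244} \approx -0.21168$)
$n{\left(E,J \right)} = - \frac{60 J}{E + J}$ ($n{\left(E,J \right)} = - 30 \frac{J + J}{E + J} = - 30 \frac{2 J}{E + J} = - \frac{60 J}{E + J}$)
$\left(\left(-1492544 - 469519\right) + n{\left(O,-1172 \right)}\right) - -2707462 = \left(\left(-1492544 - 469519\right) - - \frac{70320}{- \frac{475}{2244} - 1172}\right) - -2707462 = \left(-1962063 - - \frac{70320}{- \frac{2630443}{2244}}\right) + 2707462 = \left(-1962063 - \left(-70320\right) \left(- \frac{2244}{2630443}\right)\right) + 2707462 = \left(-1962063 - \frac{157798080}{2630443}\right) + 2707462 = - \frac{5161252681989}{2630443} + 2707462 = \frac{1960571783677}{2630443}$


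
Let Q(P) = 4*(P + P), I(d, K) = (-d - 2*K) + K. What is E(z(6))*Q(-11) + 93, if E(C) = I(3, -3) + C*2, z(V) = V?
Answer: -963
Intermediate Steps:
I(d, K) = -K - d
E(C) = 2*C (E(C) = (-1*(-3) - 1*3) + C*2 = (3 - 3) + 2*C = 0 + 2*C = 2*C)
Q(P) = 8*P (Q(P) = 4*(2*P) = 8*P)
E(z(6))*Q(-11) + 93 = (2*6)*(8*(-11)) + 93 = 12*(-88) + 93 = -1056 + 93 = -963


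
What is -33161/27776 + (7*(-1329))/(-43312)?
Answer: -73616819/75189632 ≈ -0.97908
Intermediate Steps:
-33161/27776 + (7*(-1329))/(-43312) = -33161*1/27776 - 9303*(-1/43312) = -33161/27776 + 9303/43312 = -73616819/75189632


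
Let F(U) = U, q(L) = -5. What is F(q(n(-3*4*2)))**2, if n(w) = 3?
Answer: 25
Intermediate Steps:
F(q(n(-3*4*2)))**2 = (-5)**2 = 25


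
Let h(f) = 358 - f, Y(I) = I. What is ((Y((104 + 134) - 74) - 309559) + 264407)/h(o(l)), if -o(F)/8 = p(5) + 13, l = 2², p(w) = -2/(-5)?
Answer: -112470/1163 ≈ -96.707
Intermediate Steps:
p(w) = ⅖ (p(w) = -2*(-⅕) = ⅖)
l = 4
o(F) = -536/5 (o(F) = -8*(⅖ + 13) = -8*67/5 = -536/5)
((Y((104 + 134) - 74) - 309559) + 264407)/h(o(l)) = ((((104 + 134) - 74) - 309559) + 264407)/(358 - 1*(-536/5)) = (((238 - 74) - 309559) + 264407)/(358 + 536/5) = ((164 - 309559) + 264407)/(2326/5) = (-309395 + 264407)*(5/2326) = -44988*5/2326 = -112470/1163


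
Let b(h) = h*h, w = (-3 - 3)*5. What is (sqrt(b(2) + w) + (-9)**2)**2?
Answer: (81 + I*sqrt(26))**2 ≈ 6535.0 + 826.04*I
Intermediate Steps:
w = -30 (w = -6*5 = -30)
b(h) = h**2
(sqrt(b(2) + w) + (-9)**2)**2 = (sqrt(2**2 - 30) + (-9)**2)**2 = (sqrt(4 - 30) + 81)**2 = (sqrt(-26) + 81)**2 = (I*sqrt(26) + 81)**2 = (81 + I*sqrt(26))**2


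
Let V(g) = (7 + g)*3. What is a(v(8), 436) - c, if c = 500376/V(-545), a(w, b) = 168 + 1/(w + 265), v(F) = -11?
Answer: 32661621/68326 ≈ 478.03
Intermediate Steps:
V(g) = 21 + 3*g
a(w, b) = 168 + 1/(265 + w)
c = -83396/269 (c = 500376/(21 + 3*(-545)) = 500376/(21 - 1635) = 500376/(-1614) = 500376*(-1/1614) = -83396/269 ≈ -310.02)
a(v(8), 436) - c = (44521 + 168*(-11))/(265 - 11) - 1*(-83396/269) = (44521 - 1848)/254 + 83396/269 = (1/254)*42673 + 83396/269 = 42673/254 + 83396/269 = 32661621/68326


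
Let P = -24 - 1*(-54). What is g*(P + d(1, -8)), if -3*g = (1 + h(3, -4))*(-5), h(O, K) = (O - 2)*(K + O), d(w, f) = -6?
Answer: 0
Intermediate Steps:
P = 30 (P = -24 + 54 = 30)
h(O, K) = (-2 + O)*(K + O)
g = 0 (g = -(1 + (3² - 2*(-4) - 2*3 - 4*3))*(-5)/3 = -(1 + (9 + 8 - 6 - 12))*(-5)/3 = -(1 - 1)*(-5)/3 = -0*(-5) = -⅓*0 = 0)
g*(P + d(1, -8)) = 0*(30 - 6) = 0*24 = 0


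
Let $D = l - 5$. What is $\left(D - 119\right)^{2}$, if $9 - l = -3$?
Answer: $12544$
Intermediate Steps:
$l = 12$ ($l = 9 - -3 = 9 + 3 = 12$)
$D = 7$ ($D = 12 - 5 = 7$)
$\left(D - 119\right)^{2} = \left(7 - 119\right)^{2} = \left(-112\right)^{2} = 12544$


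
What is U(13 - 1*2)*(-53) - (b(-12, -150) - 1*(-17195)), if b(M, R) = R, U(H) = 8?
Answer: -17469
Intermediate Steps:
U(13 - 1*2)*(-53) - (b(-12, -150) - 1*(-17195)) = 8*(-53) - (-150 - 1*(-17195)) = -424 - (-150 + 17195) = -424 - 1*17045 = -424 - 17045 = -17469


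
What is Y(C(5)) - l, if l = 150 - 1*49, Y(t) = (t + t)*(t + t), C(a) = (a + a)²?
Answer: 39899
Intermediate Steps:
C(a) = 4*a² (C(a) = (2*a)² = 4*a²)
Y(t) = 4*t² (Y(t) = (2*t)*(2*t) = 4*t²)
l = 101 (l = 150 - 49 = 101)
Y(C(5)) - l = 4*(4*5²)² - 1*101 = 4*(4*25)² - 101 = 4*100² - 101 = 4*10000 - 101 = 40000 - 101 = 39899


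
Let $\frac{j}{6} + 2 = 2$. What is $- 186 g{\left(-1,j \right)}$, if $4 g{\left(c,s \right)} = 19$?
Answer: $- \frac{1767}{2} \approx -883.5$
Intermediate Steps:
$j = 0$ ($j = -12 + 6 \cdot 2 = -12 + 12 = 0$)
$g{\left(c,s \right)} = \frac{19}{4}$ ($g{\left(c,s \right)} = \frac{1}{4} \cdot 19 = \frac{19}{4}$)
$- 186 g{\left(-1,j \right)} = \left(-186\right) \frac{19}{4} = - \frac{1767}{2}$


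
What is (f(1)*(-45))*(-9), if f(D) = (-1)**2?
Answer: 405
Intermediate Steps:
f(D) = 1
(f(1)*(-45))*(-9) = (1*(-45))*(-9) = -45*(-9) = 405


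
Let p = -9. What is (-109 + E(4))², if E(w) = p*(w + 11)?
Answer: 59536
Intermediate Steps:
E(w) = -99 - 9*w (E(w) = -9*(w + 11) = -9*(11 + w) = -99 - 9*w)
(-109 + E(4))² = (-109 + (-99 - 9*4))² = (-109 + (-99 - 36))² = (-109 - 135)² = (-244)² = 59536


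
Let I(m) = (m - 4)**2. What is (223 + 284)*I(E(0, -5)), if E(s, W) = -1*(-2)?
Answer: 2028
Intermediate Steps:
E(s, W) = 2
I(m) = (-4 + m)**2
(223 + 284)*I(E(0, -5)) = (223 + 284)*(-4 + 2)**2 = 507*(-2)**2 = 507*4 = 2028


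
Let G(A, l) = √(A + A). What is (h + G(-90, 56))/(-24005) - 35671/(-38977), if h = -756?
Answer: 885748967/935642885 - 6*I*√5/24005 ≈ 0.94667 - 0.0005589*I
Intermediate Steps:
G(A, l) = √2*√A (G(A, l) = √(2*A) = √2*√A)
(h + G(-90, 56))/(-24005) - 35671/(-38977) = (-756 + √2*√(-90))/(-24005) - 35671/(-38977) = (-756 + √2*(3*I*√10))*(-1/24005) - 35671*(-1/38977) = (-756 + 6*I*√5)*(-1/24005) + 35671/38977 = (756/24005 - 6*I*√5/24005) + 35671/38977 = 885748967/935642885 - 6*I*√5/24005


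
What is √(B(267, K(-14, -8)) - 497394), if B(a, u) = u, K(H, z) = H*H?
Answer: 13*I*√2942 ≈ 705.12*I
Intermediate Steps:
K(H, z) = H²
√(B(267, K(-14, -8)) - 497394) = √((-14)² - 497394) = √(196 - 497394) = √(-497198) = 13*I*√2942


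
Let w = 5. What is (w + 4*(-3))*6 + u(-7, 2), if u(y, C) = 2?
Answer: -40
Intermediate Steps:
(w + 4*(-3))*6 + u(-7, 2) = (5 + 4*(-3))*6 + 2 = (5 - 12)*6 + 2 = -7*6 + 2 = -42 + 2 = -40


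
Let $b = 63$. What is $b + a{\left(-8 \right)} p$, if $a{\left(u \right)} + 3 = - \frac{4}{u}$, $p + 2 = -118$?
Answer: $363$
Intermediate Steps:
$p = -120$ ($p = -2 - 118 = -120$)
$a{\left(u \right)} = -3 - \frac{4}{u}$
$b + a{\left(-8 \right)} p = 63 + \left(-3 - \frac{4}{-8}\right) \left(-120\right) = 63 + \left(-3 - - \frac{1}{2}\right) \left(-120\right) = 63 + \left(-3 + \frac{1}{2}\right) \left(-120\right) = 63 - -300 = 63 + 300 = 363$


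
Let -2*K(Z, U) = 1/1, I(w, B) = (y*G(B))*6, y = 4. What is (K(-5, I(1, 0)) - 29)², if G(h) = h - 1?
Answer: 3481/4 ≈ 870.25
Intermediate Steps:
G(h) = -1 + h
I(w, B) = -24 + 24*B (I(w, B) = (4*(-1 + B))*6 = (-4 + 4*B)*6 = -24 + 24*B)
K(Z, U) = -½ (K(Z, U) = -½/1 = -½*1 = -½)
(K(-5, I(1, 0)) - 29)² = (-½ - 29)² = (-59/2)² = 3481/4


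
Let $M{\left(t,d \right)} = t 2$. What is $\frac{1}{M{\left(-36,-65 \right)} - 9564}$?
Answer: $- \frac{1}{9636} \approx -0.00010378$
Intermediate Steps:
$M{\left(t,d \right)} = 2 t$
$\frac{1}{M{\left(-36,-65 \right)} - 9564} = \frac{1}{2 \left(-36\right) - 9564} = \frac{1}{-72 - 9564} = \frac{1}{-9636} = - \frac{1}{9636}$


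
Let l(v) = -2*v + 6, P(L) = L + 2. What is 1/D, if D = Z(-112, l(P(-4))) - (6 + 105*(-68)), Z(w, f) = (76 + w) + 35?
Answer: 1/7133 ≈ 0.00014019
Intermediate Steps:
P(L) = 2 + L
l(v) = 6 - 2*v
Z(w, f) = 111 + w
D = 7133 (D = (111 - 112) - (6 + 105*(-68)) = -1 - (6 - 7140) = -1 - 1*(-7134) = -1 + 7134 = 7133)
1/D = 1/7133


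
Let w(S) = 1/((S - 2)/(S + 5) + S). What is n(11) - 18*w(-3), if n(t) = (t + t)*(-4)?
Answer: -932/11 ≈ -84.727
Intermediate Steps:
n(t) = -8*t (n(t) = (2*t)*(-4) = -8*t)
w(S) = 1/(S + (-2 + S)/(5 + S)) (w(S) = 1/((-2 + S)/(5 + S) + S) = 1/(S + (-2 + S)/(5 + S)))
n(11) - 18*w(-3) = -8*11 - 18*(5 - 3)/(-2 + (-3)² + 6*(-3)) = -88 - 18*2/(-2 + 9 - 18) = -88 - 18*2/(-11) = -88 - (-18)*2/11 = -88 - 18*(-2/11) = -88 + 36/11 = -932/11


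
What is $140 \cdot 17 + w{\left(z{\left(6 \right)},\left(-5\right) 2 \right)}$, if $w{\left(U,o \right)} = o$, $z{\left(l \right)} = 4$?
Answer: $2370$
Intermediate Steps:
$140 \cdot 17 + w{\left(z{\left(6 \right)},\left(-5\right) 2 \right)} = 140 \cdot 17 - 10 = 2380 - 10 = 2370$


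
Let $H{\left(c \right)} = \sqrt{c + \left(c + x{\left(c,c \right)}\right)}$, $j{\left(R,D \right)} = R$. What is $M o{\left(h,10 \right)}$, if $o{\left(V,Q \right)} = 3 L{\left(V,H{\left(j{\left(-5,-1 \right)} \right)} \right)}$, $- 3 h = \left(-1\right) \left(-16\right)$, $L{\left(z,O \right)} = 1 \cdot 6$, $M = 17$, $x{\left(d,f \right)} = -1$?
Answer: $306$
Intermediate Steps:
$H{\left(c \right)} = \sqrt{-1 + 2 c}$ ($H{\left(c \right)} = \sqrt{c + \left(c - 1\right)} = \sqrt{c + \left(-1 + c\right)} = \sqrt{-1 + 2 c}$)
$L{\left(z,O \right)} = 6$
$h = - \frac{16}{3}$ ($h = - \frac{\left(-1\right) \left(-16\right)}{3} = \left(- \frac{1}{3}\right) 16 = - \frac{16}{3} \approx -5.3333$)
$o{\left(V,Q \right)} = 18$ ($o{\left(V,Q \right)} = 3 \cdot 6 = 18$)
$M o{\left(h,10 \right)} = 17 \cdot 18 = 306$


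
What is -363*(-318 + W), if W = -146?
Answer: 168432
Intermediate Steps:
-363*(-318 + W) = -363*(-318 - 146) = -363*(-464) = 168432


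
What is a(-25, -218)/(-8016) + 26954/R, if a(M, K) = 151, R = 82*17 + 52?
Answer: 35974153/1931856 ≈ 18.622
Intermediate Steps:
R = 1446 (R = 1394 + 52 = 1446)
a(-25, -218)/(-8016) + 26954/R = 151/(-8016) + 26954/1446 = 151*(-1/8016) + 26954*(1/1446) = -151/8016 + 13477/723 = 35974153/1931856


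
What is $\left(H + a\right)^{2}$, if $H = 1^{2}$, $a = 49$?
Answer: $2500$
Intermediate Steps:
$H = 1$
$\left(H + a\right)^{2} = \left(1 + 49\right)^{2} = 50^{2} = 2500$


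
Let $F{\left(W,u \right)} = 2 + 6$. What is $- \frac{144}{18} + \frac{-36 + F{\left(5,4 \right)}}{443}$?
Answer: $- \frac{3572}{443} \approx -8.0632$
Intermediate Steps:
$F{\left(W,u \right)} = 8$
$- \frac{144}{18} + \frac{-36 + F{\left(5,4 \right)}}{443} = - \frac{144}{18} + \frac{-36 + 8}{443} = \left(-144\right) \frac{1}{18} - \frac{28}{443} = -8 - \frac{28}{443} = - \frac{3572}{443}$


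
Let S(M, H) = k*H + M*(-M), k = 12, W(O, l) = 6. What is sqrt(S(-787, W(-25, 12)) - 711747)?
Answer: 26*I*sqrt(1969) ≈ 1153.7*I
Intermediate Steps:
S(M, H) = -M**2 + 12*H (S(M, H) = 12*H + M*(-M) = 12*H - M**2 = -M**2 + 12*H)
sqrt(S(-787, W(-25, 12)) - 711747) = sqrt((-1*(-787)**2 + 12*6) - 711747) = sqrt((-1*619369 + 72) - 711747) = sqrt((-619369 + 72) - 711747) = sqrt(-619297 - 711747) = sqrt(-1331044) = 26*I*sqrt(1969)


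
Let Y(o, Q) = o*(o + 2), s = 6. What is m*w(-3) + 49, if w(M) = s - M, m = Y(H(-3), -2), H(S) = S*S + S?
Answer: 481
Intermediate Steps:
H(S) = S + S**2 (H(S) = S**2 + S = S + S**2)
Y(o, Q) = o*(2 + o)
m = 48 (m = (-3*(1 - 3))*(2 - 3*(1 - 3)) = (-3*(-2))*(2 - 3*(-2)) = 6*(2 + 6) = 6*8 = 48)
w(M) = 6 - M
m*w(-3) + 49 = 48*(6 - 1*(-3)) + 49 = 48*(6 + 3) + 49 = 48*9 + 49 = 432 + 49 = 481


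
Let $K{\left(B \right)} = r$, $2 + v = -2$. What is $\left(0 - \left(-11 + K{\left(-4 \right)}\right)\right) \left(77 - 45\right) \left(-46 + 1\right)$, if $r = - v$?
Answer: $-10080$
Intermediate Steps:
$v = -4$ ($v = -2 - 2 = -4$)
$r = 4$ ($r = \left(-1\right) \left(-4\right) = 4$)
$K{\left(B \right)} = 4$
$\left(0 - \left(-11 + K{\left(-4 \right)}\right)\right) \left(77 - 45\right) \left(-46 + 1\right) = \left(0 + \left(11 - 4\right)\right) \left(77 - 45\right) \left(-46 + 1\right) = \left(0 + \left(11 - 4\right)\right) 32 \left(-45\right) = \left(0 + 7\right) \left(-1440\right) = 7 \left(-1440\right) = -10080$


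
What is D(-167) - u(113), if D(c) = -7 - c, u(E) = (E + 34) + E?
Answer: -100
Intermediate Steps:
u(E) = 34 + 2*E (u(E) = (34 + E) + E = 34 + 2*E)
D(-167) - u(113) = (-7 - 1*(-167)) - (34 + 2*113) = (-7 + 167) - (34 + 226) = 160 - 1*260 = 160 - 260 = -100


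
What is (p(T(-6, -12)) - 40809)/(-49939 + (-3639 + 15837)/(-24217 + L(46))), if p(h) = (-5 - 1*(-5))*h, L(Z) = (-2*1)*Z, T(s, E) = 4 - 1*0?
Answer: 330675327/404659783 ≈ 0.81717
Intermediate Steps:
T(s, E) = 4 (T(s, E) = 4 + 0 = 4)
L(Z) = -2*Z
p(h) = 0 (p(h) = (-5 + 5)*h = 0*h = 0)
(p(T(-6, -12)) - 40809)/(-49939 + (-3639 + 15837)/(-24217 + L(46))) = (0 - 40809)/(-49939 + (-3639 + 15837)/(-24217 - 2*46)) = -40809/(-49939 + 12198/(-24217 - 92)) = -40809/(-49939 + 12198/(-24309)) = -40809/(-49939 + 12198*(-1/24309)) = -40809/(-49939 - 4066/8103) = -40809/(-404659783/8103) = -40809*(-8103/404659783) = 330675327/404659783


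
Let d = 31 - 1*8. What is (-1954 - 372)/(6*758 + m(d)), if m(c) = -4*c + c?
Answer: -2326/4479 ≈ -0.51931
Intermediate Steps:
d = 23 (d = 31 - 8 = 23)
m(c) = -3*c
(-1954 - 372)/(6*758 + m(d)) = (-1954 - 372)/(6*758 - 3*23) = -2326/(4548 - 69) = -2326/4479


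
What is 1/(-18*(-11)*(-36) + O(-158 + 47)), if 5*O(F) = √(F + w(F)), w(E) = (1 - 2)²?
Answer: -1620/11547361 - I*√110/254041942 ≈ -0.00014029 - 4.1285e-8*I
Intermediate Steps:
w(E) = 1 (w(E) = (-1)² = 1)
O(F) = √(1 + F)/5 (O(F) = √(F + 1)/5 = √(1 + F)/5)
1/(-18*(-11)*(-36) + O(-158 + 47)) = 1/(-18*(-11)*(-36) + √(1 + (-158 + 47))/5) = 1/(198*(-36) + √(1 - 111)/5) = 1/(-7128 + √(-110)/5) = 1/(-7128 + (I*√110)/5) = 1/(-7128 + I*√110/5)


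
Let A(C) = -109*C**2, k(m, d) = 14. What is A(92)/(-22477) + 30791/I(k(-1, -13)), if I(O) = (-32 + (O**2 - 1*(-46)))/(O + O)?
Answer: 1398017254/337155 ≈ 4146.5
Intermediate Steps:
I(O) = (14 + O**2)/(2*O) (I(O) = (-32 + (O**2 + 46))/((2*O)) = (-32 + (46 + O**2))*(1/(2*O)) = (14 + O**2)*(1/(2*O)) = (14 + O**2)/(2*O))
A(92)/(-22477) + 30791/I(k(-1, -13)) = -109*92**2/(-22477) + 30791/((1/2)*14 + 7/14) = -109*8464*(-1/22477) + 30791/(7 + 7*(1/14)) = -922576*(-1/22477) + 30791/(7 + 1/2) = 922576/22477 + 30791/(15/2) = 922576/22477 + 30791*(2/15) = 922576/22477 + 61582/15 = 1398017254/337155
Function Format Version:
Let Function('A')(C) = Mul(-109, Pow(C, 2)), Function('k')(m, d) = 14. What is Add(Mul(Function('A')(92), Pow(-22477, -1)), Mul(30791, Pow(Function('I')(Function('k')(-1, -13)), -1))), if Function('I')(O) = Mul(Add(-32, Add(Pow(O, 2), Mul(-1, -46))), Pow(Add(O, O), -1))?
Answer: Rational(1398017254, 337155) ≈ 4146.5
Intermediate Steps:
Function('I')(O) = Mul(Rational(1, 2), Pow(O, -1), Add(14, Pow(O, 2))) (Function('I')(O) = Mul(Add(-32, Add(Pow(O, 2), 46)), Pow(Mul(2, O), -1)) = Mul(Add(-32, Add(46, Pow(O, 2))), Mul(Rational(1, 2), Pow(O, -1))) = Mul(Add(14, Pow(O, 2)), Mul(Rational(1, 2), Pow(O, -1))) = Mul(Rational(1, 2), Pow(O, -1), Add(14, Pow(O, 2))))
Add(Mul(Function('A')(92), Pow(-22477, -1)), Mul(30791, Pow(Function('I')(Function('k')(-1, -13)), -1))) = Add(Mul(Mul(-109, Pow(92, 2)), Pow(-22477, -1)), Mul(30791, Pow(Add(Mul(Rational(1, 2), 14), Mul(7, Pow(14, -1))), -1))) = Add(Mul(Mul(-109, 8464), Rational(-1, 22477)), Mul(30791, Pow(Add(7, Mul(7, Rational(1, 14))), -1))) = Add(Mul(-922576, Rational(-1, 22477)), Mul(30791, Pow(Add(7, Rational(1, 2)), -1))) = Add(Rational(922576, 22477), Mul(30791, Pow(Rational(15, 2), -1))) = Add(Rational(922576, 22477), Mul(30791, Rational(2, 15))) = Add(Rational(922576, 22477), Rational(61582, 15)) = Rational(1398017254, 337155)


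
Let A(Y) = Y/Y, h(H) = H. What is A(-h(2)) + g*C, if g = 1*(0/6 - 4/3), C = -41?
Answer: 167/3 ≈ 55.667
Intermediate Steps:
A(Y) = 1
g = -4/3 (g = 1*(0*(1/6) - 4*1/3) = 1*(0 - 4/3) = 1*(-4/3) = -4/3 ≈ -1.3333)
A(-h(2)) + g*C = 1 - 4/3*(-41) = 1 + 164/3 = 167/3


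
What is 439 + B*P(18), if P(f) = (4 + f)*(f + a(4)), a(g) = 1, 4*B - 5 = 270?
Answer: 58353/2 ≈ 29177.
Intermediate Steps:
B = 275/4 (B = 5/4 + (¼)*270 = 5/4 + 135/2 = 275/4 ≈ 68.750)
P(f) = (1 + f)*(4 + f) (P(f) = (4 + f)*(f + 1) = (4 + f)*(1 + f) = (1 + f)*(4 + f))
439 + B*P(18) = 439 + 275*(4 + 18² + 5*18)/4 = 439 + 275*(4 + 324 + 90)/4 = 439 + (275/4)*418 = 439 + 57475/2 = 58353/2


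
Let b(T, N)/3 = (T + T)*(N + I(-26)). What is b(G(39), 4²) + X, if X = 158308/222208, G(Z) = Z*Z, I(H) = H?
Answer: -5069635943/55552 ≈ -91259.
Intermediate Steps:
G(Z) = Z²
b(T, N) = 6*T*(-26 + N) (b(T, N) = 3*((T + T)*(N - 26)) = 3*((2*T)*(-26 + N)) = 3*(2*T*(-26 + N)) = 6*T*(-26 + N))
X = 39577/55552 (X = 158308*(1/222208) = 39577/55552 ≈ 0.71243)
b(G(39), 4²) + X = 6*39²*(-26 + 4²) + 39577/55552 = 6*1521*(-26 + 16) + 39577/55552 = 6*1521*(-10) + 39577/55552 = -91260 + 39577/55552 = -5069635943/55552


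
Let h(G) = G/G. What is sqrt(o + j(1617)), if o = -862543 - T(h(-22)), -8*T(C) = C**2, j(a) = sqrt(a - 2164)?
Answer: sqrt(-13800686 + 16*I*sqrt(547))/4 ≈ 0.012591 + 928.73*I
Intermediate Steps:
j(a) = sqrt(-2164 + a)
h(G) = 1
T(C) = -C**2/8
o = -6900343/8 (o = -862543 - (-1)*1**2/8 = -862543 - (-1)/8 = -862543 - 1*(-1/8) = -862543 + 1/8 = -6900343/8 ≈ -8.6254e+5)
sqrt(o + j(1617)) = sqrt(-6900343/8 + sqrt(-2164 + 1617)) = sqrt(-6900343/8 + sqrt(-547)) = sqrt(-6900343/8 + I*sqrt(547))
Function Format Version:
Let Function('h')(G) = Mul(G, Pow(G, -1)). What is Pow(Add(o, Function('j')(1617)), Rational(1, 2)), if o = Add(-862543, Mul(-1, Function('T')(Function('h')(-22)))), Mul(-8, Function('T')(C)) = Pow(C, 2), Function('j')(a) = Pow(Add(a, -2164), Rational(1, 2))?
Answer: Mul(Rational(1, 4), Pow(Add(-13800686, Mul(16, I, Pow(547, Rational(1, 2)))), Rational(1, 2))) ≈ Add(0.012591, Mul(928.73, I))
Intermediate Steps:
Function('j')(a) = Pow(Add(-2164, a), Rational(1, 2))
Function('h')(G) = 1
Function('T')(C) = Mul(Rational(-1, 8), Pow(C, 2))
o = Rational(-6900343, 8) (o = Add(-862543, Mul(-1, Mul(Rational(-1, 8), Pow(1, 2)))) = Add(-862543, Mul(-1, Mul(Rational(-1, 8), 1))) = Add(-862543, Mul(-1, Rational(-1, 8))) = Add(-862543, Rational(1, 8)) = Rational(-6900343, 8) ≈ -8.6254e+5)
Pow(Add(o, Function('j')(1617)), Rational(1, 2)) = Pow(Add(Rational(-6900343, 8), Pow(Add(-2164, 1617), Rational(1, 2))), Rational(1, 2)) = Pow(Add(Rational(-6900343, 8), Pow(-547, Rational(1, 2))), Rational(1, 2)) = Pow(Add(Rational(-6900343, 8), Mul(I, Pow(547, Rational(1, 2)))), Rational(1, 2))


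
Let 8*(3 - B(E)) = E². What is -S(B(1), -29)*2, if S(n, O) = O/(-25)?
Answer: -58/25 ≈ -2.3200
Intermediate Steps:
B(E) = 3 - E²/8
S(n, O) = -O/25 (S(n, O) = O*(-1/25) = -O/25)
-S(B(1), -29)*2 = -(-1)*(-29)/25*2 = -1*29/25*2 = -29/25*2 = -58/25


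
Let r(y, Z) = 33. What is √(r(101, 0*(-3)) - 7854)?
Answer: 3*I*√869 ≈ 88.436*I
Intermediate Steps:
√(r(101, 0*(-3)) - 7854) = √(33 - 7854) = √(-7821) = 3*I*√869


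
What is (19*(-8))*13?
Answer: -1976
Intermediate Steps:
(19*(-8))*13 = -152*13 = -1976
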